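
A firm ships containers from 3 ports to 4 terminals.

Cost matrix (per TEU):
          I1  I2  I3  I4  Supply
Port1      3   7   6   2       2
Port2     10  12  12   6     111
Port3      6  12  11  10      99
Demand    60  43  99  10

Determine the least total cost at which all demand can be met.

2073

A cheapest plan:
  Port1->I3: 2 TEU
  Port2->I2: 43 TEU
  Port2->I3: 58 TEU
  Port2->I4: 10 TEU
  Port3->I1: 60 TEU
  Port3->I3: 39 TEU
Total cost = 2073.
(Supply check: Port1 ships 2; Port2 ships 111; Port3 ships 99.)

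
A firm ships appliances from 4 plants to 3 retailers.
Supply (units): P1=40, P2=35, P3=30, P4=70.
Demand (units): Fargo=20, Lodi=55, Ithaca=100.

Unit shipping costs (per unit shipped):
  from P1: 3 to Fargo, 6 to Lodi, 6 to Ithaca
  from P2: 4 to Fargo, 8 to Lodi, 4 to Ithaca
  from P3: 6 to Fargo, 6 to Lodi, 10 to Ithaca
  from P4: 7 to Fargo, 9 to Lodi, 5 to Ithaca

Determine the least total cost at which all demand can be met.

A cheapest plan:
  P1 to Fargo: 15 × 3 = 45
  P1 to Lodi: 25 × 6 = 150
  P2 to Fargo: 5 × 4 = 20
  P2 to Ithaca: 30 × 4 = 120
  P3 to Lodi: 30 × 6 = 180
  P4 to Ithaca: 70 × 5 = 350
Total = 45 + 150 + 20 + 120 + 180 + 350 = 865.
(Supply check: P1 ships 40; P2 ships 35; P3 ships 30; P4 ships 70.)

865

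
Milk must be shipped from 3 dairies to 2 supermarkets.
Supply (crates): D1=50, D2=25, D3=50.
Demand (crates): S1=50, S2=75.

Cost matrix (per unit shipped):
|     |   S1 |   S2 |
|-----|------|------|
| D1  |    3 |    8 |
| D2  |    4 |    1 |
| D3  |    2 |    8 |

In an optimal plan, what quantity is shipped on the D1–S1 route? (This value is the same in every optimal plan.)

Solving gives:
  D1→S2: 50 × 8 = 400
  D2→S2: 25 × 1 = 25
  D3→S1: 50 × 2 = 100
Total cost = 525.
The route D1→S1 is not used.

0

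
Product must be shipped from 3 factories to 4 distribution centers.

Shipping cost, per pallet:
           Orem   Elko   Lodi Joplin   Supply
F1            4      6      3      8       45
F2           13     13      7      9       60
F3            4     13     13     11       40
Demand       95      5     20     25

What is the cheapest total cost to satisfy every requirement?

An optimal shipping plan:
  F1 to Orem: 45 pallets
  F2 to Orem: 10 pallets
  F2 to Elko: 5 pallets
  F2 to Lodi: 20 pallets
  F2 to Joplin: 25 pallets
  F3 to Orem: 40 pallets
Total cost = 900.
(Supply check: F1 ships 45; F2 ships 60; F3 ships 40.)

900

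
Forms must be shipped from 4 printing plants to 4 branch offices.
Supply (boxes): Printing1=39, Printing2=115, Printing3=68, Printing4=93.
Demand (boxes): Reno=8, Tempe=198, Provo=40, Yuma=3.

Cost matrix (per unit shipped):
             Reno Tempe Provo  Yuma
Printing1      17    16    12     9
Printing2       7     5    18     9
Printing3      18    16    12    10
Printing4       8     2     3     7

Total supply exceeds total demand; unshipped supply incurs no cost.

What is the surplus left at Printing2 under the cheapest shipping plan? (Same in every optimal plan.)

0

An optimal plan:
  Printing1–Yuma: 3 × 9 = 27
  Printing2–Reno: 8 × 7 = 56
  Printing2–Tempe: 107 × 5 = 535
  Printing3–Provo: 38 × 12 = 456
  Printing4–Tempe: 91 × 2 = 182
  Printing4–Provo: 2 × 3 = 6
Total cost = 1262.
Printing2 ships 115 of its 115, leaving 0.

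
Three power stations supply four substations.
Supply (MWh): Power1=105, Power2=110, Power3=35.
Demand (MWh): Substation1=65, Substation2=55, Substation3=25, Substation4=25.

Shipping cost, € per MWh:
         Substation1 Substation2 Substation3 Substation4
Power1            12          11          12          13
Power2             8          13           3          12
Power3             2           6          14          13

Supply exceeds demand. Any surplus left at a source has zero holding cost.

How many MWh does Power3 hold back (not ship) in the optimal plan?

Minimum-cost shipments:
  Power1–Substation2: 55 × €11 = €605
  Power2–Substation1: 30 × €8 = €240
  Power2–Substation3: 25 × €3 = €75
  Power2–Substation4: 25 × €12 = €300
  Power3–Substation1: 35 × €2 = €70
Total cost = €1290.
Power3 ships 35 of its 35, leaving 0.

0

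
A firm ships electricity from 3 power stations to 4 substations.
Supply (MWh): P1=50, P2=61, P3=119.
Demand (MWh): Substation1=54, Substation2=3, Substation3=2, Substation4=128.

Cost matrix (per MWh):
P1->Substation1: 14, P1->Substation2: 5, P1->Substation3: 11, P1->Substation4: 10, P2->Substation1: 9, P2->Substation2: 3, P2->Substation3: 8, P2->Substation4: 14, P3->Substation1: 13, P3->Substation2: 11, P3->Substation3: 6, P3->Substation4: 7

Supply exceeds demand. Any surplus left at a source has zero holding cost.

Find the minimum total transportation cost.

Optimal allocation:
  P1–Substation4: 9 × 10 = 90
  P2–Substation1: 54 × 9 = 486
  P2–Substation2: 3 × 3 = 9
  P2–Substation3: 2 × 8 = 16
  P3–Substation4: 119 × 7 = 833
Total = 90 + 486 + 9 + 16 + 833 = 1434.
(Supply check: P1 ships 9; P2 ships 59; P3 ships 119.)

1434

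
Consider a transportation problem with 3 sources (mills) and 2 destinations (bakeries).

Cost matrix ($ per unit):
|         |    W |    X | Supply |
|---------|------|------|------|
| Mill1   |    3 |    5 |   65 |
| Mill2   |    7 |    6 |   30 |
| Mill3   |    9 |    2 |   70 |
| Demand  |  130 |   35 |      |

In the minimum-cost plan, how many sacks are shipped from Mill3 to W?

35

The minimum-cost plan:
  Mill1 to W: 65 × $3 = $195
  Mill2 to W: 30 × $7 = $210
  Mill3 to W: 35 × $9 = $315
  Mill3 to X: 35 × $2 = $70
Total cost = $790.
So Mill3→W carries 35 sacks.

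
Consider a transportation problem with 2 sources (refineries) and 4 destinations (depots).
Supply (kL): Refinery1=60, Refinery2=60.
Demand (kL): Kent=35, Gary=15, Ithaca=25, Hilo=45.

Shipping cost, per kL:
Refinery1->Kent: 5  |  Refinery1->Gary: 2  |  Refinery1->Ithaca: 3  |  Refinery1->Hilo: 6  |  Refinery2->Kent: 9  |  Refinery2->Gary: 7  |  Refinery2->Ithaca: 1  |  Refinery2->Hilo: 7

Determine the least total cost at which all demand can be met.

An optimal shipping plan:
  Refinery1->Kent: 35 × 5 = 175
  Refinery1->Gary: 15 × 2 = 30
  Refinery1->Hilo: 10 × 6 = 60
  Refinery2->Ithaca: 25 × 1 = 25
  Refinery2->Hilo: 35 × 7 = 245
Total = 175 + 30 + 60 + 25 + 245 = 535.
(Supply check: Refinery1 ships 60; Refinery2 ships 60.)

535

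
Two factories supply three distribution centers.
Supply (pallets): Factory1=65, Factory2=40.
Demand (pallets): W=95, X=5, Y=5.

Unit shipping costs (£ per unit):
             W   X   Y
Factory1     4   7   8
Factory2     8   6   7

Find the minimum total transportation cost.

565

One minimum-cost allocation:
  Factory1 to W: 65 × £4 = £260
  Factory2 to W: 30 × £8 = £240
  Factory2 to X: 5 × £6 = £30
  Factory2 to Y: 5 × £7 = £35
Total = 260 + 240 + 30 + 35 = £565.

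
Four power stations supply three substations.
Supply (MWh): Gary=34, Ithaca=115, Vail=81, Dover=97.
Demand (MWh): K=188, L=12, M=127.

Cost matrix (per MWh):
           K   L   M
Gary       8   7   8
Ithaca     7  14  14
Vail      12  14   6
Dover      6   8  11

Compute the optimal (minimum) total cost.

An optimal shipping plan:
  Gary–M: 34 × 8 = 272
  Ithaca–K: 115 × 7 = 805
  Vail–M: 81 × 6 = 486
  Dover–K: 73 × 6 = 438
  Dover–L: 12 × 8 = 96
  Dover–M: 12 × 11 = 132
Total = 272 + 805 + 486 + 438 + 96 + 132 = 2229.

2229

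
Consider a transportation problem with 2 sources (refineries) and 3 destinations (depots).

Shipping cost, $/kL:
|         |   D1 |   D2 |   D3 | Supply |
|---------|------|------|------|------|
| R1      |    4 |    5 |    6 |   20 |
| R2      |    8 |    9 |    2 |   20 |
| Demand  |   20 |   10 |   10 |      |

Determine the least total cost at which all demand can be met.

190

Optimal allocation:
  R1–D1: 10 × $4 = $40
  R1–D2: 10 × $5 = $50
  R2–D1: 10 × $8 = $80
  R2–D3: 10 × $2 = $20
Total = 40 + 50 + 80 + 20 = $190.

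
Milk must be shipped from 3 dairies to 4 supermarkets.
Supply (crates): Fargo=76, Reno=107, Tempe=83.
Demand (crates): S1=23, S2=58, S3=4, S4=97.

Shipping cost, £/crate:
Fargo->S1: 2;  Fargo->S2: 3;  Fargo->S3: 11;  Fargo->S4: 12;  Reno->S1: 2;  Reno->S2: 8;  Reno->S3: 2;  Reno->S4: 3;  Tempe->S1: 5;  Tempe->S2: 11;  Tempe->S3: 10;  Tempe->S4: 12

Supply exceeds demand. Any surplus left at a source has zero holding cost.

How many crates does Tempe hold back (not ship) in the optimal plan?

An optimal plan:
  Fargo to S1: 17 × £2 = £34
  Fargo to S2: 58 × £3 = £174
  Reno to S1: 6 × £2 = £12
  Reno to S3: 4 × £2 = £8
  Reno to S4: 97 × £3 = £291
Total cost = £519.
Tempe ships 0 of its 83, leaving 83.

83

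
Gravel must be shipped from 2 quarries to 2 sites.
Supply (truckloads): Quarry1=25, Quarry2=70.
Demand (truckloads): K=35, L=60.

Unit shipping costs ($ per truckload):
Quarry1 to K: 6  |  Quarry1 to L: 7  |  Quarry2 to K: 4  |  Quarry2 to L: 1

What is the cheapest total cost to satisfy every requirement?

A cheapest plan:
  Quarry1->K: 25 × $6 = $150
  Quarry2->K: 10 × $4 = $40
  Quarry2->L: 60 × $1 = $60
Total = 150 + 40 + 60 = $250.

250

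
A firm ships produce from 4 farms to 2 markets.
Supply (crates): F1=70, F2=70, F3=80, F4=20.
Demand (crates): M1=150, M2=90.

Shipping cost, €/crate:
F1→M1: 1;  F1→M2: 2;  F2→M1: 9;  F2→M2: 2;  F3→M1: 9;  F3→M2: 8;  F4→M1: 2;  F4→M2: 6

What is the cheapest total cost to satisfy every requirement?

Optimal allocation:
  F1–M1: 70 × €1 = €70
  F2–M2: 70 × €2 = €140
  F3–M1: 60 × €9 = €540
  F3–M2: 20 × €8 = €160
  F4–M1: 20 × €2 = €40
Total = 70 + 140 + 540 + 160 + 40 = €950.
(Supply check: F1 ships 70; F2 ships 70; F3 ships 80; F4 ships 20.)

950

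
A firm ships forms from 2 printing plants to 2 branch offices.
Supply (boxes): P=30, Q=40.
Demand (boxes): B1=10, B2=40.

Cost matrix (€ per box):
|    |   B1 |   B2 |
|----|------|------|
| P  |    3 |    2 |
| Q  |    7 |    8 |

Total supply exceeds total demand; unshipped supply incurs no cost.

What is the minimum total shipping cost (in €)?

210

Optimal allocation:
  P to B2: 30 boxes
  Q to B1: 10 boxes
  Q to B2: 10 boxes
Total cost = €210.
(Supply check: P ships 30; Q ships 20.)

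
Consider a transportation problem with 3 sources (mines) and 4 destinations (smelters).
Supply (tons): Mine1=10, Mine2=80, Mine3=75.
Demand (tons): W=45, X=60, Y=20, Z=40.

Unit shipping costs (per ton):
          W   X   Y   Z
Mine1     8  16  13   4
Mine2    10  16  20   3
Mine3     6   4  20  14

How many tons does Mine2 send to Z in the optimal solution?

40

Solving gives:
  Mine1 to Y: 10 × 13 = 130
  Mine2 to W: 30 × 10 = 300
  Mine2 to Y: 10 × 20 = 200
  Mine2 to Z: 40 × 3 = 120
  Mine3 to W: 15 × 6 = 90
  Mine3 to X: 60 × 4 = 240
Total cost = 1080.
So Mine2→Z carries 40 tons.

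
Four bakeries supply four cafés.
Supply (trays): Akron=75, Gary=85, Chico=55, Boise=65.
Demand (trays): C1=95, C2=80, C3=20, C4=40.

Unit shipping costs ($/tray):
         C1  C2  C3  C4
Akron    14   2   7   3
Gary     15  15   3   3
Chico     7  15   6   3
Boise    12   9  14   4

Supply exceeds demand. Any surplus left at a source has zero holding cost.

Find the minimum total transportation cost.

1240

Optimal allocation:
  Akron->C2: 75 trays
  Gary->C3: 20 trays
  Gary->C4: 40 trays
  Chico->C1: 55 trays
  Boise->C1: 40 trays
  Boise->C2: 5 trays
Total cost = $1240.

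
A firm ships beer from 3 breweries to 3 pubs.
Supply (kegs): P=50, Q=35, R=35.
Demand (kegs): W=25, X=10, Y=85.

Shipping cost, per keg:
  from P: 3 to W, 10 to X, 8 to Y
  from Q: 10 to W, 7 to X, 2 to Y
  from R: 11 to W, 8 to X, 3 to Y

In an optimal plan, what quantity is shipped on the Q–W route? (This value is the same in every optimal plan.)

Solving gives:
  P to W: 25 kegs
  P to X: 10 kegs
  P to Y: 15 kegs
  Q to Y: 35 kegs
  R to Y: 35 kegs
Total cost = 470.
The route Q→W is not used.

0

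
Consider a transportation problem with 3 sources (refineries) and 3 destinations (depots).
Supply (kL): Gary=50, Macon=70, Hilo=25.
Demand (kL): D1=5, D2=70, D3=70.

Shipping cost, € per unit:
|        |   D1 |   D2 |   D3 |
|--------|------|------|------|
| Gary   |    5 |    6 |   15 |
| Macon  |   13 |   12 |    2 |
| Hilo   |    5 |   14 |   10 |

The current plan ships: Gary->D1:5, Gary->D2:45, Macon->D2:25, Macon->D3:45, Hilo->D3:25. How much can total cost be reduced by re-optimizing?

190

Current plan cost = 5·5 + 45·6 + 25·12 + 45·2 + 25·10 = €935.
Optimal plan:
  Gary to D2: 50 kL
  Macon to D3: 70 kL
  Hilo to D1: 5 kL
  Hilo to D2: 20 kL
Optimal cost = €745.
Saving = 935 − 745 = €190.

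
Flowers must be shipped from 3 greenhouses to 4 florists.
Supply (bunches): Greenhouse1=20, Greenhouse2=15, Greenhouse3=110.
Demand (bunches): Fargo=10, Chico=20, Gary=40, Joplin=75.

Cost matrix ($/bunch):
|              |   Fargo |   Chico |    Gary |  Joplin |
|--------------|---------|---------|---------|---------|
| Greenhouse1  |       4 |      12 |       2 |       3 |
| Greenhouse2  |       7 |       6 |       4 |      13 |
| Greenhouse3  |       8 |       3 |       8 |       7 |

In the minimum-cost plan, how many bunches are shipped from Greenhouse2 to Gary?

The minimum-cost plan:
  Greenhouse1–Gary: 20 × $2 = $40
  Greenhouse2–Gary: 15 × $4 = $60
  Greenhouse3–Fargo: 10 × $8 = $80
  Greenhouse3–Chico: 20 × $3 = $60
  Greenhouse3–Gary: 5 × $8 = $40
  Greenhouse3–Joplin: 75 × $7 = $525
Total cost = $805.
So Greenhouse2→Gary carries 15 bunches.

15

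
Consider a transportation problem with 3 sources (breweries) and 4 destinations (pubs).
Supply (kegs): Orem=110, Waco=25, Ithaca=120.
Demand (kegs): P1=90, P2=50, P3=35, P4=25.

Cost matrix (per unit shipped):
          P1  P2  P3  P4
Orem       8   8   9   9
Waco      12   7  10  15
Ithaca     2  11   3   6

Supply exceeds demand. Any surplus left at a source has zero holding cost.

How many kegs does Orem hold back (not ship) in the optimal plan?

Minimum-cost shipments:
  Orem->P2: 25 × 8 = 200
  Orem->P3: 5 × 9 = 45
  Orem->P4: 25 × 9 = 225
  Waco->P2: 25 × 7 = 175
  Ithaca->P1: 90 × 2 = 180
  Ithaca->P3: 30 × 3 = 90
Total cost = 915.
Orem ships 55 of its 110, leaving 55.

55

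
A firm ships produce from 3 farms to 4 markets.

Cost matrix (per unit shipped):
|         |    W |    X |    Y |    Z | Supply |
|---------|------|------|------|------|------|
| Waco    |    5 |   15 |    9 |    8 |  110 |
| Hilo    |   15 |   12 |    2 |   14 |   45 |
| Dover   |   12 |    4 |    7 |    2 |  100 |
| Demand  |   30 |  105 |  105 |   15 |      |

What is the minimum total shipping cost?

Optimal allocation:
  Waco->W: 30 × 5 = 150
  Waco->X: 5 × 15 = 75
  Waco->Y: 60 × 9 = 540
  Waco->Z: 15 × 8 = 120
  Hilo->Y: 45 × 2 = 90
  Dover->X: 100 × 4 = 400
Total = 150 + 75 + 540 + 120 + 90 + 400 = 1375.

1375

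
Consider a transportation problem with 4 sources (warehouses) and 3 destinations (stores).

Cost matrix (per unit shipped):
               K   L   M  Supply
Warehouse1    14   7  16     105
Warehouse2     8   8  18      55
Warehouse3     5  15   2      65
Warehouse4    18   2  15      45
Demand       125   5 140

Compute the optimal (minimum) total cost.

2720

A cheapest plan:
  Warehouse1 to K: 70 units
  Warehouse1 to M: 35 units
  Warehouse2 to K: 55 units
  Warehouse3 to M: 65 units
  Warehouse4 to L: 5 units
  Warehouse4 to M: 40 units
Total cost = 2720.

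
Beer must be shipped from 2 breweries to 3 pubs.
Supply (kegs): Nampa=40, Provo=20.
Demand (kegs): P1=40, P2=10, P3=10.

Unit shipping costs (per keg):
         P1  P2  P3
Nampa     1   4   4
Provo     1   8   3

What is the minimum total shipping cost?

Optimal allocation:
  Nampa->P1: 30 × 1 = 30
  Nampa->P2: 10 × 4 = 40
  Provo->P1: 10 × 1 = 10
  Provo->P3: 10 × 3 = 30
Total = 30 + 40 + 10 + 30 = 110.
(Supply check: Nampa ships 40; Provo ships 20.)

110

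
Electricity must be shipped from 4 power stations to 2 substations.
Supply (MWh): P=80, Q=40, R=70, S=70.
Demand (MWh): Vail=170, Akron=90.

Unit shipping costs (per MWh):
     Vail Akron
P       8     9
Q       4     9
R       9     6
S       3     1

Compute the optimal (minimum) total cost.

1390

Optimal allocation:
  P–Vail: 80 × 8 = 640
  Q–Vail: 40 × 4 = 160
  R–Akron: 70 × 6 = 420
  S–Vail: 50 × 3 = 150
  S–Akron: 20 × 1 = 20
Total = 640 + 160 + 420 + 150 + 20 = 1390.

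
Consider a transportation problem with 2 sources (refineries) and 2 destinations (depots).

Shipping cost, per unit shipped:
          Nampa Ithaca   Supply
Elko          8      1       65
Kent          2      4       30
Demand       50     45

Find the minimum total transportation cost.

265

A cheapest plan:
  Elko–Nampa: 20 × 8 = 160
  Elko–Ithaca: 45 × 1 = 45
  Kent–Nampa: 30 × 2 = 60
Total = 160 + 45 + 60 = 265.
(Supply check: Elko ships 65; Kent ships 30.)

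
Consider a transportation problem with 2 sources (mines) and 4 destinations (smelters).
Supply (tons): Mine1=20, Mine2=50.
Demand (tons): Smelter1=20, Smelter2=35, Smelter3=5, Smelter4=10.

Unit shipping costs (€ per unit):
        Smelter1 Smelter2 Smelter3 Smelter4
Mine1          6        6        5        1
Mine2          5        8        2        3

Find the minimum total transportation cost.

Optimal allocation:
  Mine1->Smelter2: 10 × €6 = €60
  Mine1->Smelter4: 10 × €1 = €10
  Mine2->Smelter1: 20 × €5 = €100
  Mine2->Smelter2: 25 × €8 = €200
  Mine2->Smelter3: 5 × €2 = €10
Total = 60 + 10 + 100 + 200 + 10 = €380.

380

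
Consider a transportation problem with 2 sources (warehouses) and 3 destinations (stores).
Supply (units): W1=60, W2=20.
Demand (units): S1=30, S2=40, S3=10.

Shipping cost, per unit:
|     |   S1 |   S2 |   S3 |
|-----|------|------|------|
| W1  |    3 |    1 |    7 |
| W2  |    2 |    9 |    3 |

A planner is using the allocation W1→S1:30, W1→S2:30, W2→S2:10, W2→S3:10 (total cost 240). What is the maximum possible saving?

90

Current plan cost = 30·3 + 30·1 + 10·9 + 10·3 = 240.
Optimal plan:
  W1–S1: 20 × 3 = 60
  W1–S2: 40 × 1 = 40
  W2–S1: 10 × 2 = 20
  W2–S3: 10 × 3 = 30
Optimal cost = 150.
Saving = 240 − 150 = 90.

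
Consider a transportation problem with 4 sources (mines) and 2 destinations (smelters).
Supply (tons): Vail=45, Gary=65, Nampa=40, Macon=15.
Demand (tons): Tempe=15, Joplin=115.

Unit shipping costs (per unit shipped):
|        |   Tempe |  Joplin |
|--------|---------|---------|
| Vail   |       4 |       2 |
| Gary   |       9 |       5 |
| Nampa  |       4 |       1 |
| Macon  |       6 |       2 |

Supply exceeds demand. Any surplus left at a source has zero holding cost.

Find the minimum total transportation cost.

Optimal allocation:
  Vail→Tempe: 15 tons
  Vail→Joplin: 30 tons
  Gary→Joplin: 30 tons
  Nampa→Joplin: 40 tons
  Macon→Joplin: 15 tons
Total cost = 340.

340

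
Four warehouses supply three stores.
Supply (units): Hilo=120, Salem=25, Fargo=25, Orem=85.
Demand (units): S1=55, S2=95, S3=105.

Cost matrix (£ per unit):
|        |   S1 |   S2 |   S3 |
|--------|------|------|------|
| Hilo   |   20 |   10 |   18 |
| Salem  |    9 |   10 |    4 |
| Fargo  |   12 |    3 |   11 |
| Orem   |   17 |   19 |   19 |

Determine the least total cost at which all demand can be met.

3280

Optimal allocation:
  Hilo→S2: 95 units
  Hilo→S3: 25 units
  Salem→S3: 25 units
  Fargo→S3: 25 units
  Orem→S1: 55 units
  Orem→S3: 30 units
Total cost = £3280.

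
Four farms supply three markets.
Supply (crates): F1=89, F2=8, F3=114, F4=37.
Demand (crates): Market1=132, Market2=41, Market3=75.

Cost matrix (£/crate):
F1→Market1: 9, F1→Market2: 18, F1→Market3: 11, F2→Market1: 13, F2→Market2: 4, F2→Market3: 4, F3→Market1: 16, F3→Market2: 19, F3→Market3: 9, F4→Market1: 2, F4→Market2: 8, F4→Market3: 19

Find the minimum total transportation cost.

2305

One minimum-cost allocation:
  F1–Market1: 89 × £9 = £801
  F2–Market2: 8 × £4 = £32
  F3–Market1: 6 × £16 = £96
  F3–Market2: 33 × £19 = £627
  F3–Market3: 75 × £9 = £675
  F4–Market1: 37 × £2 = £74
Total = 801 + 32 + 96 + 627 + 675 + 74 = £2305.
(Supply check: F1 ships 89; F2 ships 8; F3 ships 114; F4 ships 37.)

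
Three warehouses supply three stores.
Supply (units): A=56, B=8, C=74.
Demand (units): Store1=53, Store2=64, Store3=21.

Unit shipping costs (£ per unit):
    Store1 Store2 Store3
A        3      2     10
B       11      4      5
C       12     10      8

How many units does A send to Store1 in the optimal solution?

53

Solving gives:
  A->Store1: 53 × £3 = £159
  A->Store2: 3 × £2 = £6
  B->Store2: 8 × £4 = £32
  C->Store2: 53 × £10 = £530
  C->Store3: 21 × £8 = £168
Total cost = £895.
So A→Store1 carries 53 units.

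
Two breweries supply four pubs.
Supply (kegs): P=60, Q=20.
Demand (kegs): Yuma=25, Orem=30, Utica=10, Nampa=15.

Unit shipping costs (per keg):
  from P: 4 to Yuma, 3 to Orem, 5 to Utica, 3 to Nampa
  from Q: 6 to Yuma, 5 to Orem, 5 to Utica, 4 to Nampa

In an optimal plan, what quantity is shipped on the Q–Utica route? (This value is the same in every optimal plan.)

10

The minimum-cost plan:
  P->Yuma: 25 × 4 = 100
  P->Orem: 30 × 3 = 90
  P->Nampa: 5 × 3 = 15
  Q->Utica: 10 × 5 = 50
  Q->Nampa: 10 × 4 = 40
Total cost = 295.
So Q→Utica carries 10 kegs.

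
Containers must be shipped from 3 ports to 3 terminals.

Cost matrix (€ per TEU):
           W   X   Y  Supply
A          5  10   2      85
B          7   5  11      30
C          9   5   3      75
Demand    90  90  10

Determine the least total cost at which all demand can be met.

Optimal allocation:
  A to W: 85 × €5 = €425
  B to W: 5 × €7 = €35
  B to X: 25 × €5 = €125
  C to X: 65 × €5 = €325
  C to Y: 10 × €3 = €30
Total = 425 + 35 + 125 + 325 + 30 = €940.

940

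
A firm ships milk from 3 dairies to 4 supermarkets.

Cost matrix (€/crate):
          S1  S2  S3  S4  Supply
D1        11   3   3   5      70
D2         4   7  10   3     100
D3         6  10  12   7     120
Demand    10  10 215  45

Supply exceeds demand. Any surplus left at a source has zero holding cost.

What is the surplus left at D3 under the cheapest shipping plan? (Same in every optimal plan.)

10

An optimal plan:
  D1–S3: 70 × €3 = €210
  D2–S1: 10 × €4 = €40
  D2–S2: 10 × €7 = €70
  D2–S3: 35 × €10 = €350
  D2–S4: 45 × €3 = €135
  D3–S3: 110 × €12 = €1320
Total cost = €2125.
D3 ships 110 of its 120, leaving 10.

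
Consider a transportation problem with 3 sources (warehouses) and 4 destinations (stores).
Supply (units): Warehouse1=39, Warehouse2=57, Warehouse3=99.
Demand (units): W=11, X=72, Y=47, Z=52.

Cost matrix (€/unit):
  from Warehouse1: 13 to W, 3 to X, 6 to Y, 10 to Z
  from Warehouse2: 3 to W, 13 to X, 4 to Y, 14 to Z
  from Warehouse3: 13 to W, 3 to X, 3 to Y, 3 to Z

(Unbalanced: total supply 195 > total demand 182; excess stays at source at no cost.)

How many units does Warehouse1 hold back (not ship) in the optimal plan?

0

Minimum-cost shipments:
  Warehouse1->X: 39 × €3 = €117
  Warehouse2->W: 11 × €3 = €33
  Warehouse2->Y: 33 × €4 = €132
  Warehouse3->X: 33 × €3 = €99
  Warehouse3->Y: 14 × €3 = €42
  Warehouse3->Z: 52 × €3 = €156
Total cost = €579.
Warehouse1 ships 39 of its 39, leaving 0.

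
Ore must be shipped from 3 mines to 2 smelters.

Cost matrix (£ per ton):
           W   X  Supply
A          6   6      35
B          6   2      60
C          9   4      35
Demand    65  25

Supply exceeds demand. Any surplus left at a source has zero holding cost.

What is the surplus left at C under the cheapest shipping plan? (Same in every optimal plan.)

Minimum-cost shipments:
  A–W: 30 tons
  B–W: 35 tons
  B–X: 25 tons
Total cost = £440.
C ships 0 of its 35, leaving 35.

35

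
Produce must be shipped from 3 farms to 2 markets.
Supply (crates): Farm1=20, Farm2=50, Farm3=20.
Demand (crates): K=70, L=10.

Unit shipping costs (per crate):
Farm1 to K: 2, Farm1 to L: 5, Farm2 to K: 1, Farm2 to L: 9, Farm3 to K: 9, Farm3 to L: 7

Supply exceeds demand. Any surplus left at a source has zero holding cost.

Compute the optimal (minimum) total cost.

A cheapest plan:
  Farm1->K: 20 × 2 = 40
  Farm2->K: 50 × 1 = 50
  Farm3->L: 10 × 7 = 70
Total = 40 + 50 + 70 = 160.

160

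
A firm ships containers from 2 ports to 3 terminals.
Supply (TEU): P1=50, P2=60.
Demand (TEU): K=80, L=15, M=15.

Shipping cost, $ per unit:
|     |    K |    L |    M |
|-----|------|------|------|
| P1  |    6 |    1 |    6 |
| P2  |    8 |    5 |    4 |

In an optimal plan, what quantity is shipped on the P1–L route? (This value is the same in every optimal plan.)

Optimal shipments:
  P1 to K: 35 × $6 = $210
  P1 to L: 15 × $1 = $15
  P2 to K: 45 × $8 = $360
  P2 to M: 15 × $4 = $60
Total cost = $645.
So P1→L carries 15 TEU.

15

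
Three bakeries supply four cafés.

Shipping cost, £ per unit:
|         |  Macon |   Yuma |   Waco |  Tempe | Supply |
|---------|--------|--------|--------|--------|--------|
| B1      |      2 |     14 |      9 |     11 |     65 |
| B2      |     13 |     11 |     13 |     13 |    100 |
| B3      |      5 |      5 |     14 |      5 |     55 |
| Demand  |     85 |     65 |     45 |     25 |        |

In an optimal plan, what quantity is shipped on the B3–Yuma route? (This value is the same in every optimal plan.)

10

Optimal shipments:
  B1->Macon: 65 trays
  B2->Yuma: 55 trays
  B2->Waco: 45 trays
  B3->Macon: 20 trays
  B3->Yuma: 10 trays
  B3->Tempe: 25 trays
Total cost = £1595.
So B3→Yuma carries 10 trays.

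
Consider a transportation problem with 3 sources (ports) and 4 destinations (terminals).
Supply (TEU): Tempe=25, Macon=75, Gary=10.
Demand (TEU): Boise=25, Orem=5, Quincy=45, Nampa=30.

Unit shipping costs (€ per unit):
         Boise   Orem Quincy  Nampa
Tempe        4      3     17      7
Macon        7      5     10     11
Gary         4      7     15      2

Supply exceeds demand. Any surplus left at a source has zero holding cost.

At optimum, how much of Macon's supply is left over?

5

An optimal plan:
  Tempe to Boise: 5 × €4 = €20
  Tempe to Nampa: 20 × €7 = €140
  Macon to Boise: 20 × €7 = €140
  Macon to Orem: 5 × €5 = €25
  Macon to Quincy: 45 × €10 = €450
  Gary to Nampa: 10 × €2 = €20
Total cost = €795.
Macon ships 70 of its 75, leaving 5.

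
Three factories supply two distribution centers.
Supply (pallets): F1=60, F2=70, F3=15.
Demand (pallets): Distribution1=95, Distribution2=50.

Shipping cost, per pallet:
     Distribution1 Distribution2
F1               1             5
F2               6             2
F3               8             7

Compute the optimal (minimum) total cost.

One minimum-cost allocation:
  F1->Distribution1: 60 × 1 = 60
  F2->Distribution1: 20 × 6 = 120
  F2->Distribution2: 50 × 2 = 100
  F3->Distribution1: 15 × 8 = 120
Total = 60 + 120 + 100 + 120 = 400.
(Supply check: F1 ships 60; F2 ships 70; F3 ships 15.)

400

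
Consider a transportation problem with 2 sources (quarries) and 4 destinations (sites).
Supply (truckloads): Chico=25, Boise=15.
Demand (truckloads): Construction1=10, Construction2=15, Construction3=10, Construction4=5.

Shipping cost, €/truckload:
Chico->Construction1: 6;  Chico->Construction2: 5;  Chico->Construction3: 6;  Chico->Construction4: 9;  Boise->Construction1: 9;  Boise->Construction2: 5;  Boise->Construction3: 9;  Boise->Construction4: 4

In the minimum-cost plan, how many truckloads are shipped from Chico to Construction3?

Optimal shipments:
  Chico–Construction1: 10 × €6 = €60
  Chico–Construction2: 5 × €5 = €25
  Chico–Construction3: 10 × €6 = €60
  Boise–Construction2: 10 × €5 = €50
  Boise–Construction4: 5 × €4 = €20
Total cost = €215.
So Chico→Construction3 carries 10 truckloads.

10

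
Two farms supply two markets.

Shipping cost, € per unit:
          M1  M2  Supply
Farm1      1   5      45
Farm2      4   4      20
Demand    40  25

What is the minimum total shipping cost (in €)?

One minimum-cost allocation:
  Farm1→M1: 40 × €1 = €40
  Farm1→M2: 5 × €5 = €25
  Farm2→M2: 20 × €4 = €80
Total = 40 + 25 + 80 = €145.

145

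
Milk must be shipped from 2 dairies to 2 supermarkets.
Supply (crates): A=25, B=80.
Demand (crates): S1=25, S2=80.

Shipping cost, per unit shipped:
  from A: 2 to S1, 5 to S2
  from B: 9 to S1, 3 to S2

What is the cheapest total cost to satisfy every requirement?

290

An optimal shipping plan:
  A to S1: 25 × 2 = 50
  B to S2: 80 × 3 = 240
Total = 50 + 240 = 290.
(Supply check: A ships 25; B ships 80.)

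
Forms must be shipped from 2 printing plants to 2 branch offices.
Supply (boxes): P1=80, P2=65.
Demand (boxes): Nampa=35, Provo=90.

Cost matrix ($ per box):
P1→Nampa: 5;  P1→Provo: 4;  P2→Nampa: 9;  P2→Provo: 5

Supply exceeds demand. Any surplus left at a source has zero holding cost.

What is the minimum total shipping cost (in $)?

580

An optimal shipping plan:
  P1 to Nampa: 35 boxes
  P1 to Provo: 45 boxes
  P2 to Provo: 45 boxes
Total cost = $580.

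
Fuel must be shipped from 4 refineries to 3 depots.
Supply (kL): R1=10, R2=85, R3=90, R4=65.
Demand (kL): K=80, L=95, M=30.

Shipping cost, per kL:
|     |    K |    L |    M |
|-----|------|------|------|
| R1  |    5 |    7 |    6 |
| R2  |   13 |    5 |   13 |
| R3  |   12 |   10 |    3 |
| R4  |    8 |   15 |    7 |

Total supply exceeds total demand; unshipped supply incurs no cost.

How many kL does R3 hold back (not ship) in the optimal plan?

Minimum-cost shipments:
  R1–K: 10 × 5 = 50
  R2–L: 85 × 5 = 425
  R3–K: 5 × 12 = 60
  R3–L: 10 × 10 = 100
  R3–M: 30 × 3 = 90
  R4–K: 65 × 8 = 520
Total cost = 1245.
R3 ships 45 of its 90, leaving 45.

45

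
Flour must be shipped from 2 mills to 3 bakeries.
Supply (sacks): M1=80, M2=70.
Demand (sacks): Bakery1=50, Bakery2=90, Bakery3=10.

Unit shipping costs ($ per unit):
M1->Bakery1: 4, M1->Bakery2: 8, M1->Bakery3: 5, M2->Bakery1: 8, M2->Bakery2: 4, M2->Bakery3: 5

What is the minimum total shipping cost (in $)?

One minimum-cost allocation:
  M1 to Bakery1: 50 sacks
  M1 to Bakery2: 20 sacks
  M1 to Bakery3: 10 sacks
  M2 to Bakery2: 70 sacks
Total cost = $690.

690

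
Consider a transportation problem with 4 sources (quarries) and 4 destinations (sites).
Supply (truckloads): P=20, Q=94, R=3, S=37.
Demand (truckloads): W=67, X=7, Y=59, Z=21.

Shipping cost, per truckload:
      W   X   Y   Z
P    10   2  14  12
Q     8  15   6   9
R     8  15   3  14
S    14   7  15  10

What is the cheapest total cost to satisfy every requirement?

Optimal allocation:
  P→W: 13 × 10 = 130
  P→X: 7 × 2 = 14
  Q→W: 38 × 8 = 304
  Q→Y: 56 × 6 = 336
  R→Y: 3 × 3 = 9
  S→W: 16 × 14 = 224
  S→Z: 21 × 10 = 210
Total = 130 + 14 + 304 + 336 + 9 + 224 + 210 = 1227.

1227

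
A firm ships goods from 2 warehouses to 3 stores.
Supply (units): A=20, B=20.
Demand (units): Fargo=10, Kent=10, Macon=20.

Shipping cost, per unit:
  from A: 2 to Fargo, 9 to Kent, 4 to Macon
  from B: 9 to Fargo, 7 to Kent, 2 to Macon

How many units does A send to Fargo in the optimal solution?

The minimum-cost plan:
  A–Fargo: 10 × 2 = 20
  A–Kent: 10 × 9 = 90
  B–Macon: 20 × 2 = 40
Total cost = 150.
So A→Fargo carries 10 units.

10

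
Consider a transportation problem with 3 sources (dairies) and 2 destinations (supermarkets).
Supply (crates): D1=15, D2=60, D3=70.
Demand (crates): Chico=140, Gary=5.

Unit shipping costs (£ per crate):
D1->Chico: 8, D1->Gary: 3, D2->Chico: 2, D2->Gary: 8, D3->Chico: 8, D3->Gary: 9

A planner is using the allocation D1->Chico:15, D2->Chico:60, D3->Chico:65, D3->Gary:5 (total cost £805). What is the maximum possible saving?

Current plan cost = 15·8 + 60·2 + 65·8 + 5·9 = £805.
Optimal plan:
  D1→Chico: 10 × £8 = £80
  D1→Gary: 5 × £3 = £15
  D2→Chico: 60 × £2 = £120
  D3→Chico: 70 × £8 = £560
Optimal cost = £775.
Saving = 805 − 775 = £30.

30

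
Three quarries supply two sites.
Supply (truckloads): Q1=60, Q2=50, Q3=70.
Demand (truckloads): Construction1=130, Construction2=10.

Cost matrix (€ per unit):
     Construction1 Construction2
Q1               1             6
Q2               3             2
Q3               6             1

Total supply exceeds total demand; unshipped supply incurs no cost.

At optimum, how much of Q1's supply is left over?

Minimum-cost shipments:
  Q1 to Construction1: 60 × €1 = €60
  Q2 to Construction1: 50 × €3 = €150
  Q3 to Construction1: 20 × €6 = €120
  Q3 to Construction2: 10 × €1 = €10
Total cost = €340.
Q1 ships 60 of its 60, leaving 0.

0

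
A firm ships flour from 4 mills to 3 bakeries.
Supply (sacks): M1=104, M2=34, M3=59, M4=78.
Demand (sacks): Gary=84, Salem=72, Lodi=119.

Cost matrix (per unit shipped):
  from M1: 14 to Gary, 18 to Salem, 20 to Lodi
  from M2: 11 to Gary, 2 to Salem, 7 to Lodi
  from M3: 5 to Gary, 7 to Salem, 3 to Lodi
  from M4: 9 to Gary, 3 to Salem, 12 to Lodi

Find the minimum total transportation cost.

2279

One minimum-cost allocation:
  M1->Gary: 84 × 14 = 1176
  M1->Lodi: 20 × 20 = 400
  M2->Lodi: 34 × 7 = 238
  M3->Lodi: 59 × 3 = 177
  M4->Salem: 72 × 3 = 216
  M4->Lodi: 6 × 12 = 72
Total = 1176 + 400 + 238 + 177 + 216 + 72 = 2279.
(Supply check: M1 ships 104; M2 ships 34; M3 ships 59; M4 ships 78.)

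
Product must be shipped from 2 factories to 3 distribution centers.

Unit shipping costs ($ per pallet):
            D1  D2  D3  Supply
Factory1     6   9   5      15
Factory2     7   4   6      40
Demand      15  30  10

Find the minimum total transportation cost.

A cheapest plan:
  Factory1->D1: 15 × $6 = $90
  Factory2->D2: 30 × $4 = $120
  Factory2->D3: 10 × $6 = $60
Total = 90 + 120 + 60 = $270.

270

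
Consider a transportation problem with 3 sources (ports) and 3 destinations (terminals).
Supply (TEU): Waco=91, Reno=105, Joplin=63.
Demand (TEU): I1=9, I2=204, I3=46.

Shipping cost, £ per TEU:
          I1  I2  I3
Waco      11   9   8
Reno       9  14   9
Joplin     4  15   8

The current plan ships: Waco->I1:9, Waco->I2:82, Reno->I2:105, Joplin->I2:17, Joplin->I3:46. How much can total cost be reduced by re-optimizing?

Current plan cost = 9·11 + 82·9 + 105·14 + 17·15 + 46·8 = £2930.
Optimal plan:
  Waco to I2: 91 × £9 = £819
  Reno to I2: 105 × £14 = £1470
  Joplin to I1: 9 × £4 = £36
  Joplin to I2: 8 × £15 = £120
  Joplin to I3: 46 × £8 = £368
Optimal cost = £2813.
Saving = 2930 − 2813 = £117.

117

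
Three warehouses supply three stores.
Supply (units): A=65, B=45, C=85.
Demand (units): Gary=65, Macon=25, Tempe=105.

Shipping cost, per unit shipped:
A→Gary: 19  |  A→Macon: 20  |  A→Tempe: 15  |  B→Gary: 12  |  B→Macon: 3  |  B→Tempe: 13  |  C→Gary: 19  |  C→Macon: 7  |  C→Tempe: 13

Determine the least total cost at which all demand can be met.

2550

A cheapest plan:
  A->Gary: 20 × 19 = 380
  A->Tempe: 45 × 15 = 675
  B->Gary: 45 × 12 = 540
  C->Macon: 25 × 7 = 175
  C->Tempe: 60 × 13 = 780
Total = 380 + 675 + 540 + 175 + 780 = 2550.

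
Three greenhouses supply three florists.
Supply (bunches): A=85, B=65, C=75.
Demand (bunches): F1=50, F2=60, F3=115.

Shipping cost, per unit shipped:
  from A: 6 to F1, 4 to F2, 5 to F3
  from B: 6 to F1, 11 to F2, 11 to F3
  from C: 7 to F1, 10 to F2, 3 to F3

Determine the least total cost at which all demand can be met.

1055

One minimum-cost allocation:
  A→F2: 60 × 4 = 240
  A→F3: 25 × 5 = 125
  B→F1: 50 × 6 = 300
  B→F3: 15 × 11 = 165
  C→F3: 75 × 3 = 225
Total = 240 + 125 + 300 + 165 + 225 = 1055.
(Supply check: A ships 85; B ships 65; C ships 75.)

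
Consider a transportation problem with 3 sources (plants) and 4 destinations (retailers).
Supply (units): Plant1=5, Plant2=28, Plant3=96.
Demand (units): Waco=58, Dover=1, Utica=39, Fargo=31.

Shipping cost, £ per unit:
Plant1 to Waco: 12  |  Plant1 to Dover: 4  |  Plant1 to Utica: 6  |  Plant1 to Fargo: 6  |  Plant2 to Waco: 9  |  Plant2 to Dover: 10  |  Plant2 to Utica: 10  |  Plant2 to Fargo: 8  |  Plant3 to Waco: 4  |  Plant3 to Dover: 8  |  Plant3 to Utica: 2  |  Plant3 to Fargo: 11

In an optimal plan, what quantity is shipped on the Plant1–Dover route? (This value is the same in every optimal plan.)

Optimal shipments:
  Plant1–Dover: 1 × £4 = £4
  Plant1–Fargo: 4 × £6 = £24
  Plant2–Waco: 1 × £9 = £9
  Plant2–Fargo: 27 × £8 = £216
  Plant3–Waco: 57 × £4 = £228
  Plant3–Utica: 39 × £2 = £78
Total cost = £559.
So Plant1→Dover carries 1 units.

1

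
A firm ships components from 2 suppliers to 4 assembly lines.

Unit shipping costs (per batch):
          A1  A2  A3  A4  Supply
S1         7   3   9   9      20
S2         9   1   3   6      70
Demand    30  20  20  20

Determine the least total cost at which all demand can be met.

Optimal allocation:
  S1->A1: 20 batches
  S2->A1: 10 batches
  S2->A2: 20 batches
  S2->A3: 20 batches
  S2->A4: 20 batches
Total cost = 430.
(Supply check: S1 ships 20; S2 ships 70.)

430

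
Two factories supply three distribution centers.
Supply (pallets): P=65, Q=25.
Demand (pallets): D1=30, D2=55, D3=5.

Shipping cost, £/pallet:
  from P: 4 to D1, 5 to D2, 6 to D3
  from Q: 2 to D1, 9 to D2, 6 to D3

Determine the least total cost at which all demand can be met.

375

One minimum-cost allocation:
  P to D1: 5 × £4 = £20
  P to D2: 55 × £5 = £275
  P to D3: 5 × £6 = £30
  Q to D1: 25 × £2 = £50
Total = 20 + 275 + 30 + 50 = £375.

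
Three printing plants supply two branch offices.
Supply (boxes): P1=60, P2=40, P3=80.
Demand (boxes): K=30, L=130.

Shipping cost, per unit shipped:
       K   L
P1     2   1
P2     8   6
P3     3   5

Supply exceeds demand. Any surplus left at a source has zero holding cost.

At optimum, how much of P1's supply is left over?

An optimal plan:
  P1→L: 60 boxes
  P2→L: 20 boxes
  P3→K: 30 boxes
  P3→L: 50 boxes
Total cost = 520.
P1 ships 60 of its 60, leaving 0.

0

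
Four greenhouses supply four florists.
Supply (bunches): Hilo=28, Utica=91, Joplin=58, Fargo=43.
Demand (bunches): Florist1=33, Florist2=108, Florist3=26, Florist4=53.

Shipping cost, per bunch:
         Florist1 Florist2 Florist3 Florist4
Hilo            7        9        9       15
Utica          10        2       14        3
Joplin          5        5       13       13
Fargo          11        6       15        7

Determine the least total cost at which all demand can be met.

Optimal allocation:
  Hilo–Florist1: 2 bunches
  Hilo–Florist3: 26 bunches
  Utica–Florist2: 38 bunches
  Utica–Florist4: 53 bunches
  Joplin–Florist1: 31 bunches
  Joplin–Florist2: 27 bunches
  Fargo–Florist2: 43 bunches
Total cost = 1031.

1031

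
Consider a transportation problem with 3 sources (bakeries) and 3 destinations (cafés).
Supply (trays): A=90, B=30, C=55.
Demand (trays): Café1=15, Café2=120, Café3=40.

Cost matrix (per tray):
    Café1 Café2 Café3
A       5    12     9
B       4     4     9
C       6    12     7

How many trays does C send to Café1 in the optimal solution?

Solving gives:
  A to Café1: 15 trays
  A to Café2: 75 trays
  B to Café2: 30 trays
  C to Café2: 15 trays
  C to Café3: 40 trays
Total cost = 1555.
The route C→Café1 is not used.

0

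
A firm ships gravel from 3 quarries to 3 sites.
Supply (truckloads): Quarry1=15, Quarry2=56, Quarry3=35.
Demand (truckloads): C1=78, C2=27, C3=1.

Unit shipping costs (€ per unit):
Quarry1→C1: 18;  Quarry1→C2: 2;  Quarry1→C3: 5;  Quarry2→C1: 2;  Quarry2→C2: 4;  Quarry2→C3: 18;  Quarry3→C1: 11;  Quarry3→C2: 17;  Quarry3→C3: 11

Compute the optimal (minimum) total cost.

One minimum-cost allocation:
  Quarry1→C2: 15 × €2 = €30
  Quarry2→C1: 44 × €2 = €88
  Quarry2→C2: 12 × €4 = €48
  Quarry3→C1: 34 × €11 = €374
  Quarry3→C3: 1 × €11 = €11
Total = 30 + 88 + 48 + 374 + 11 = €551.
(Supply check: Quarry1 ships 15; Quarry2 ships 56; Quarry3 ships 35.)

551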